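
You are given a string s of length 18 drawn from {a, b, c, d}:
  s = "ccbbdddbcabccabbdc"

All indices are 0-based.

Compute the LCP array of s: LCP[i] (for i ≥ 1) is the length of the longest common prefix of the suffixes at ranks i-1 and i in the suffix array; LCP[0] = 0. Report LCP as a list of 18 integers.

rank→(start, suffix):
  0 → (13, 'abbdc')
  1 → (9, 'abccabbdc')
  2 → (14, 'bbdc')
  3 → (2, 'bbdddbcabccabbdc')
  4 → (7, 'bcabccabbdc')
  5 → (10, 'bccabbdc')
  6 → (15, 'bdc')
  7 → (3, 'bdddbcabccabbdc')
  8 → (17, 'c')
  9 → (12, 'cabbdc')
  10 → (8, 'cabccabbdc')
  11 → (1, 'cbbdddbcabccabbdc')
  12 → (11, 'ccabbdc')
  13 → (0, 'ccbbdddbcabccabbdc')
  14 → (6, 'dbcabccabbdc')
  15 → (16, 'dc')
  16 → (5, 'ddbcabccabbdc')
  17 → (4, 'dddbcabccabbdc')

SA = [13, 9, 14, 2, 7, 10, 15, 3, 17, 12, 8, 1, 11, 0, 6, 16, 5, 4]
i: (SA[i-1],SA[i]) lcp shared
  1: (13,9) 2 'ab'
  2: (9,14) 0 ''
  3: (14,2) 3 'bbd'
  4: (2,7) 1 'b'
  5: (7,10) 2 'bc'
  6: (10,15) 1 'b'
  7: (15,3) 2 'bd'
  8: (3,17) 0 ''
  9: (17,12) 1 'c'
  10: (12,8) 3 'cab'
  11: (8,1) 1 'c'
  12: (1,11) 1 'c'
  13: (11,0) 2 'cc'
  14: (0,6) 0 ''
  15: (6,16) 1 'd'
  16: (16,5) 1 'd'
  17: (5,4) 2 'dd'

[0, 2, 0, 3, 1, 2, 1, 2, 0, 1, 3, 1, 1, 2, 0, 1, 1, 2]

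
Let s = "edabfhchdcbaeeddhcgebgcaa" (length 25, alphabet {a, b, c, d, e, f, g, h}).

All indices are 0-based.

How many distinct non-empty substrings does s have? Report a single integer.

306

rank→(start, suffix):
  0 → (24, 'a')
  1 → (23, 'aa')
  2 → (2, 'abfhchdcbaeeddhcgebgcaa')
  3 → (11, 'aeeddhcgebgcaa')
  4 → (10, 'baeeddhcgebgcaa')
  5 → (3, 'bfhchdcbaeeddhcgebgcaa')
  6 → (20, 'bgcaa')
  7 → (22, 'caa')
  8 → (9, 'cbaeeddhcgebgcaa')
  9 → (17, 'cgebgcaa')
  10 → (6, 'chdcbaeeddhcgebgcaa')
  11 → (1, 'dabfhchdcbaeeddhcgebgcaa')
  12 → (8, 'dcbaeeddhcgebgcaa')
  13 → (14, 'ddhcgebgcaa')
  14 → (15, 'dhcgebgcaa')
  15 → (19, 'ebgcaa')
  16 → (0, 'edabfhchdcbaeeddhcgebgcaa')
  17 → (13, 'eddhcgebgcaa')
  18 → (12, 'eeddhcgebgcaa')
  19 → (4, 'fhchdcbaeeddhcgebgcaa')
  20 → (21, 'gcaa')
  21 → (18, 'gebgcaa')
  22 → (16, 'hcgebgcaa')
  23 → (5, 'hchdcbaeeddhcgebgcaa')
  24 → (7, 'hdcbaeeddhcgebgcaa')

SA = [24, 23, 2, 11, 10, 3, 20, 22, 9, 17, 6, 1, 8, 14, 15, 19, 0, 13, 12, 4, 21, 18, 16, 5, 7]
rank  pair      lcp
   1  s[24:],s[23:]  1  'a'
   2  s[23:],s[2:]  1  'a'
   3  s[2:],s[11:]  1  'a'
   4  s[11:],s[10:]  0  ''
   5  s[10:],s[3:]  1  'b'
   6  s[3:],s[20:]  1  'b'
   7  s[20:],s[22:]  0  ''
   8  s[22:],s[9:]  1  'c'
   9  s[9:],s[17:]  1  'c'
  10  s[17:],s[6:]  1  'c'
  11  s[6:],s[1:]  0  ''
  12  s[1:],s[8:]  1  'd'
  13  s[8:],s[14:]  1  'd'
  14  s[14:],s[15:]  1  'd'
  15  s[15:],s[19:]  0  ''
  16  s[19:],s[0:]  1  'e'
  17  s[0:],s[13:]  2  'ed'
  18  s[13:],s[12:]  1  'e'
  19  s[12:],s[4:]  0  ''
  20  s[4:],s[21:]  0  ''
  21  s[21:],s[18:]  1  'g'
  22  s[18:],s[16:]  0  ''
  23  s[16:],s[5:]  2  'hc'
  24  s[5:],s[7:]  1  'h'

n(n+1)/2 = 25·26/2 = 325
Σ LCP = 0 + 1 + 1 + 1 + 0 + 1 + 1 + 0 + 1 + 1 + 1 + 0 + 1 + 1 + 1 + 0 + 1 + 2 + 1 + 0 + 0 + 1 + 0 + 2 + 1 = 19
distinct = 325 − 19 = 306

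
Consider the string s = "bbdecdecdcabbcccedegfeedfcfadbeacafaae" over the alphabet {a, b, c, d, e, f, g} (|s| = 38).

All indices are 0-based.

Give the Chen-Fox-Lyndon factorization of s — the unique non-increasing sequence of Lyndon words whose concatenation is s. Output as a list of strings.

emit factor 1: 'bbdecdecdc' (i=0, period=10)
emit factor 2: 'abbcccedegfeedfcfadbeacaf' (i=10, period=25)
emit factor 3: 'aae' (i=35, period=3)

["bbdecdecdc", "abbcccedegfeedfcfadbeacaf", "aae"]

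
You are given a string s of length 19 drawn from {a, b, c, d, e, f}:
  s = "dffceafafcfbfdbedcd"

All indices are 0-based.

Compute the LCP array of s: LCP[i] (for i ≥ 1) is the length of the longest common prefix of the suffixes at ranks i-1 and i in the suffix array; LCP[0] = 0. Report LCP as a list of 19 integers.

sorted suffixes:
  #0 SA[0]=5  'afafcfbfdbedcd'
  #1 SA[1]=7  'afcfbfdbedcd'
  #2 SA[2]=14  'bedcd'
  #3 SA[3]=11  'bfdbedcd'
  #4 SA[4]=17  'cd'
  #5 SA[5]=3  'ceafafcfbfdbedcd'
  #6 SA[6]=9  'cfbfdbedcd'
  #7 SA[7]=18  'd'
  #8 SA[8]=13  'dbedcd'
  #9 SA[9]=16  'dcd'
  #10 SA[10]=0  'dffceafafcfbfdbedcd'
  #11 SA[11]=4  'eafafcfbfdbedcd'
  #12 SA[12]=15  'edcd'
  #13 SA[13]=6  'fafcfbfdbedcd'
  #14 SA[14]=10  'fbfdbedcd'
  #15 SA[15]=2  'fceafafcfbfdbedcd'
  #16 SA[16]=8  'fcfbfdbedcd'
  #17 SA[17]=12  'fdbedcd'
  #18 SA[18]=1  'ffceafafcfbfdbedcd'

SA = [5, 7, 14, 11, 17, 3, 9, 18, 13, 16, 0, 4, 15, 6, 10, 2, 8, 12, 1]
rank  pair      lcp
   1  s[5:],s[7:]  2  'af'
   2  s[7:],s[14:]  0  ''
   3  s[14:],s[11:]  1  'b'
   4  s[11:],s[17:]  0  ''
   5  s[17:],s[3:]  1  'c'
   6  s[3:],s[9:]  1  'c'
   7  s[9:],s[18:]  0  ''
   8  s[18:],s[13:]  1  'd'
   9  s[13:],s[16:]  1  'd'
  10  s[16:],s[0:]  1  'd'
  11  s[0:],s[4:]  0  ''
  12  s[4:],s[15:]  1  'e'
  13  s[15:],s[6:]  0  ''
  14  s[6:],s[10:]  1  'f'
  15  s[10:],s[2:]  1  'f'
  16  s[2:],s[8:]  2  'fc'
  17  s[8:],s[12:]  1  'f'
  18  s[12:],s[1:]  1  'f'

[0, 2, 0, 1, 0, 1, 1, 0, 1, 1, 1, 0, 1, 0, 1, 1, 2, 1, 1]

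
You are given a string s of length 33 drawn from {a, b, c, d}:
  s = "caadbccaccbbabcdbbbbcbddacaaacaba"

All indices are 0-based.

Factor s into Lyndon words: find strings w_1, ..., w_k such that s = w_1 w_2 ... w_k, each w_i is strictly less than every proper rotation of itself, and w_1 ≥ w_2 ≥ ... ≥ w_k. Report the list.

emit factor 1: 'c' (i=0, period=1)
emit factor 2: 'aadbccaccbbabcdbbbbcbddac' (i=1, period=25)
emit factor 3: 'aaacab' (i=26, period=6)
emit factor 4: 'a' (i=32, period=1)

["c", "aadbccaccbbabcdbbbbcbddac", "aaacab", "a"]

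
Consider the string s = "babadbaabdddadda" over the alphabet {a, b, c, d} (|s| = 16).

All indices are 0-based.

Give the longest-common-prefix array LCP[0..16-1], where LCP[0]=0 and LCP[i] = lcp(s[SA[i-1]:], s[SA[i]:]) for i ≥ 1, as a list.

sorted suffixes:
  #0 SA[0]=15  'a'
  #1 SA[1]=6  'aabdddadda'
  #2 SA[2]=1  'abadbaabdddadda'
  #3 SA[3]=7  'abdddadda'
  #4 SA[4]=3  'adbaabdddadda'
  #5 SA[5]=12  'adda'
  #6 SA[6]=5  'baabdddadda'
  #7 SA[7]=0  'babadbaabdddadda'
  #8 SA[8]=2  'badbaabdddadda'
  #9 SA[9]=8  'bdddadda'
  #10 SA[10]=14  'da'
  #11 SA[11]=11  'dadda'
  #12 SA[12]=4  'dbaabdddadda'
  #13 SA[13]=13  'dda'
  #14 SA[14]=10  'ddadda'
  #15 SA[15]=9  'dddadda'

SA = [15, 6, 1, 7, 3, 12, 5, 0, 2, 8, 14, 11, 4, 13, 10, 9]
rank  pair      lcp
   1  s[15:],s[6:]  1  'a'
   2  s[6:],s[1:]  1  'a'
   3  s[1:],s[7:]  2  'ab'
   4  s[7:],s[3:]  1  'a'
   5  s[3:],s[12:]  2  'ad'
   6  s[12:],s[5:]  0  ''
   7  s[5:],s[0:]  2  'ba'
   8  s[0:],s[2:]  2  'ba'
   9  s[2:],s[8:]  1  'b'
  10  s[8:],s[14:]  0  ''
  11  s[14:],s[11:]  2  'da'
  12  s[11:],s[4:]  1  'd'
  13  s[4:],s[13:]  1  'd'
  14  s[13:],s[10:]  3  'dda'
  15  s[10:],s[9:]  2  'dd'

[0, 1, 1, 2, 1, 2, 0, 2, 2, 1, 0, 2, 1, 1, 3, 2]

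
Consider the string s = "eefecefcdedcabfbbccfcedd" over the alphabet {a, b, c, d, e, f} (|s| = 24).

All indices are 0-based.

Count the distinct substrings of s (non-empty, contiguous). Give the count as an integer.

278

rank | idx | suffix
   0 |  12 | abfbbccfcedd
   1 |  15 | bbccfcedd
   2 |  16 | bccfcedd
   3 |  13 | bfbbccfcedd
   4 |  11 | cabfbbccfcedd
   5 |  17 | ccfcedd
   6 |   7 | cdedcabfbbccfcedd
   7 |  20 | cedd
   8 |   4 | cefcdedcabfbbccfcedd
   9 |  18 | cfcedd
  10 |  23 | d
  11 |  10 | dcabfbbccfcedd
  12 |  22 | dd
  13 |   8 | dedcabfbbccfcedd
  14 |   3 | ecefcdedcabfbbccfcedd
  15 |   9 | edcabfbbccfcedd
  16 |  21 | edd
  17 |   0 | eefecefcdedcabfbbccfcedd
  18 |   5 | efcdedcabfbbccfcedd
  19 |   1 | efecefcdedcabfbbccfcedd
  20 |  14 | fbbccfcedd
  21 |   6 | fcdedcabfbbccfcedd
  22 |  19 | fcedd
  23 |   2 | fecefcdedcabfbbccfcedd

SA = [12, 15, 16, 13, 11, 17, 7, 20, 4, 18, 23, 10, 22, 8, 3, 9, 21, 0, 5, 1, 14, 6, 19, 2]
i: (SA[i-1],SA[i]) lcp shared
  1: (12,15) 0 ''
  2: (15,16) 1 'b'
  3: (16,13) 1 'b'
  4: (13,11) 0 ''
  5: (11,17) 1 'c'
  6: (17,7) 1 'c'
  7: (7,20) 1 'c'
  8: (20,4) 2 'ce'
  9: (4,18) 1 'c'
  10: (18,23) 0 ''
  11: (23,10) 1 'd'
  12: (10,22) 1 'd'
  13: (22,8) 1 'd'
  14: (8,3) 0 ''
  15: (3,9) 1 'e'
  16: (9,21) 2 'ed'
  17: (21,0) 1 'e'
  18: (0,5) 1 'e'
  19: (5,1) 2 'ef'
  20: (1,14) 0 ''
  21: (14,6) 1 'f'
  22: (6,19) 2 'fc'
  23: (19,2) 1 'f'

n(n+1)/2 = 24·25/2 = 300
Σ LCP = 0 + 0 + 1 + 1 + 0 + 1 + 1 + 1 + 2 + 1 + 0 + 1 + 1 + 1 + 0 + 1 + 2 + 1 + 1 + 2 + 0 + 1 + 2 + 1 = 22
distinct = 300 − 22 = 278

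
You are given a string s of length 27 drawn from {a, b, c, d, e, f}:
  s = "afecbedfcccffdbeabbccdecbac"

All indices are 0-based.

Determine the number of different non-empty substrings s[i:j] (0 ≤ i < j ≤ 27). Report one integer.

351

rank | idx | suffix
   0 |  16 | abbccdecbac
   1 |  25 | ac
   2 |   0 | afecbedfcccffdbeabbccdecbac
   3 |  24 | bac
   4 |  17 | bbccdecbac
   5 |  18 | bccdecbac
   6 |  14 | beabbccdecbac
   7 |   4 | bedfcccffdbeabbccdecbac
   8 |  26 | c
   9 |  23 | cbac
  10 |   3 | cbedfcccffdbeabbccdecbac
  11 |   8 | cccffdbeabbccdecbac
  12 |  19 | ccdecbac
  13 |   9 | ccffdbeabbccdecbac
  14 |  20 | cdecbac
  15 |  10 | cffdbeabbccdecbac
  16 |  13 | dbeabbccdecbac
  17 |  21 | decbac
  18 |   6 | dfcccffdbeabbccdecbac
  19 |  15 | eabbccdecbac
  20 |  22 | ecbac
  21 |   2 | ecbedfcccffdbeabbccdecbac
  22 |   5 | edfcccffdbeabbccdecbac
  23 |   7 | fcccffdbeabbccdecbac
  24 |  12 | fdbeabbccdecbac
  25 |   1 | fecbedfcccffdbeabbccdecbac
  26 |  11 | ffdbeabbccdecbac

SA = [16, 25, 0, 24, 17, 18, 14, 4, 26, 23, 3, 8, 19, 9, 20, 10, 13, 21, 6, 15, 22, 2, 5, 7, 12, 1, 11]
[i] adj suffixes → lcp
  [1] 16/25 → 1 ('a')
  [2] 25/0 → 1 ('a')
  [3] 0/24 → 0 ('')
  [4] 24/17 → 1 ('b')
  [5] 17/18 → 1 ('b')
  [6] 18/14 → 1 ('b')
  [7] 14/4 → 2 ('be')
  [8] 4/26 → 0 ('')
  [9] 26/23 → 1 ('c')
  [10] 23/3 → 2 ('cb')
  [11] 3/8 → 1 ('c')
  [12] 8/19 → 2 ('cc')
  [13] 19/9 → 2 ('cc')
  [14] 9/20 → 1 ('c')
  [15] 20/10 → 1 ('c')
  [16] 10/13 → 0 ('')
  [17] 13/21 → 1 ('d')
  [18] 21/6 → 1 ('d')
  [19] 6/15 → 0 ('')
  [20] 15/22 → 1 ('e')
  [21] 22/2 → 3 ('ecb')
  [22] 2/5 → 1 ('e')
  [23] 5/7 → 0 ('')
  [24] 7/12 → 1 ('f')
  [25] 12/1 → 1 ('f')
  [26] 1/11 → 1 ('f')

n(n+1)/2 = 27·28/2 = 378
Σ LCP = 0 + 1 + 1 + 0 + 1 + 1 + 1 + 2 + 0 + 1 + 2 + 1 + 2 + 2 + 1 + 1 + 0 + 1 + 1 + 0 + 1 + 3 + 1 + 0 + 1 + 1 + 1 = 27
distinct = 378 − 27 = 351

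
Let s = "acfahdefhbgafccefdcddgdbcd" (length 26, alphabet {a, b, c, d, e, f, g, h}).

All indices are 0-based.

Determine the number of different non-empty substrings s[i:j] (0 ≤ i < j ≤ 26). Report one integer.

331

sorted suffixes:
  #0 SA[0]=0  'acfahdefhbgafccefdcddgdbcd'
  #1 SA[1]=11  'afccefdcddgdbcd'
  #2 SA[2]=3  'ahdefhbgafccefdcddgdbcd'
  #3 SA[3]=23  'bcd'
  #4 SA[4]=9  'bgafccefdcddgdbcd'
  #5 SA[5]=13  'ccefdcddgdbcd'
  #6 SA[6]=24  'cd'
  #7 SA[7]=18  'cddgdbcd'
  #8 SA[8]=14  'cefdcddgdbcd'
  #9 SA[9]=1  'cfahdefhbgafccefdcddgdbcd'
  #10 SA[10]=25  'd'
  #11 SA[11]=22  'dbcd'
  #12 SA[12]=17  'dcddgdbcd'
  #13 SA[13]=19  'ddgdbcd'
  #14 SA[14]=5  'defhbgafccefdcddgdbcd'
  #15 SA[15]=20  'dgdbcd'
  #16 SA[16]=15  'efdcddgdbcd'
  #17 SA[17]=6  'efhbgafccefdcddgdbcd'
  #18 SA[18]=2  'fahdefhbgafccefdcddgdbcd'
  #19 SA[19]=12  'fccefdcddgdbcd'
  #20 SA[20]=16  'fdcddgdbcd'
  #21 SA[21]=7  'fhbgafccefdcddgdbcd'
  #22 SA[22]=10  'gafccefdcddgdbcd'
  #23 SA[23]=21  'gdbcd'
  #24 SA[24]=8  'hbgafccefdcddgdbcd'
  #25 SA[25]=4  'hdefhbgafccefdcddgdbcd'

SA = [0, 11, 3, 23, 9, 13, 24, 18, 14, 1, 25, 22, 17, 19, 5, 20, 15, 6, 2, 12, 16, 7, 10, 21, 8, 4]
i: (SA[i-1],SA[i]) lcp shared
  1: (0,11) 1 'a'
  2: (11,3) 1 'a'
  3: (3,23) 0 ''
  4: (23,9) 1 'b'
  5: (9,13) 0 ''
  6: (13,24) 1 'c'
  7: (24,18) 2 'cd'
  8: (18,14) 1 'c'
  9: (14,1) 1 'c'
  10: (1,25) 0 ''
  11: (25,22) 1 'd'
  12: (22,17) 1 'd'
  13: (17,19) 1 'd'
  14: (19,5) 1 'd'
  15: (5,20) 1 'd'
  16: (20,15) 0 ''
  17: (15,6) 2 'ef'
  18: (6,2) 0 ''
  19: (2,12) 1 'f'
  20: (12,16) 1 'f'
  21: (16,7) 1 'f'
  22: (7,10) 0 ''
  23: (10,21) 1 'g'
  24: (21,8) 0 ''
  25: (8,4) 1 'h'

n(n+1)/2 = 26·27/2 = 351
Σ LCP = 0 + 1 + 1 + 0 + 1 + 0 + 1 + 2 + 1 + 1 + 0 + 1 + 1 + 1 + 1 + 1 + 0 + 2 + 0 + 1 + 1 + 1 + 0 + 1 + 0 + 1 = 20
distinct = 351 − 20 = 331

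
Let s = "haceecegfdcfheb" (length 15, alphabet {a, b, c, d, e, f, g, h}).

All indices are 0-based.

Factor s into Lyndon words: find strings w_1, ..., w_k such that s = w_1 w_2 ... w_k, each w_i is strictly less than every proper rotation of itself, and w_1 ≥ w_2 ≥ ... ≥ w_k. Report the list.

["h", "aceecegfdcfheb"]

emit factor 1: 'h' (i=0, period=1)
emit factor 2: 'aceecegfdcfheb' (i=1, period=14)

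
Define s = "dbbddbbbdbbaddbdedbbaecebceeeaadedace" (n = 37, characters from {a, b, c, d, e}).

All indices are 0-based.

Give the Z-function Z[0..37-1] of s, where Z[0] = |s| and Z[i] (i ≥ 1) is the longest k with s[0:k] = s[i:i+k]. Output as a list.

Z[0]=37
i=1: outside box; Z[1]=0
i=2: outside box; Z[2]=0
i=3: outside box; Z[3]=1 scan→box=[3,4)
i=4: outside box; Z[4]=3 scan→box=[4,7)
i=5: min(r-i=2, Z[1]=0)=0; Z[5]=0
i=6: min(r-i=1, Z[2]=0)=0; Z[6]=0
i=7: outside box; Z[7]=0
i=8: outside box; Z[8]=3 scan→box=[8,11)
i=9: min(r-i=2, Z[1]=0)=0; Z[9]=0
i=10: min(r-i=1, Z[2]=0)=0; Z[10]=0
i=11: outside box; Z[11]=0
i=12: outside box; Z[12]=1 scan→box=[12,13)
i=13: outside box; Z[13]=2 scan→box=[13,15)
i=14: min(r-i=1, Z[1]=0)=0; Z[14]=0
i=15: outside box; Z[15]=1 scan→box=[15,16)
i=16: outside box; Z[16]=0
i=17: outside box; Z[17]=3 scan→box=[17,20)
i=18: min(r-i=2, Z[1]=0)=0; Z[18]=0
i=19: min(r-i=1, Z[2]=0)=0; Z[19]=0
i=20: outside box; Z[20]=0
i=21: outside box; Z[21]=0
i=22: outside box; Z[22]=0
i=23: outside box; Z[23]=0
i=24: outside box; Z[24]=0
i=25: outside box; Z[25]=0
i=26: outside box; Z[26]=0
i=27: outside box; Z[27]=0
i=28: outside box; Z[28]=0
i=29: outside box; Z[29]=0
i=30: outside box; Z[30]=0
i=31: outside box; Z[31]=1 scan→box=[31,32)
i=32: outside box; Z[32]=0
i=33: outside box; Z[33]=1 scan→box=[33,34)
i=34: outside box; Z[34]=0
i=35: outside box; Z[35]=0
i=36: outside box; Z[36]=0

[37, 0, 0, 1, 3, 0, 0, 0, 3, 0, 0, 0, 1, 2, 0, 1, 0, 3, 0, 0, 0, 0, 0, 0, 0, 0, 0, 0, 0, 0, 0, 1, 0, 1, 0, 0, 0]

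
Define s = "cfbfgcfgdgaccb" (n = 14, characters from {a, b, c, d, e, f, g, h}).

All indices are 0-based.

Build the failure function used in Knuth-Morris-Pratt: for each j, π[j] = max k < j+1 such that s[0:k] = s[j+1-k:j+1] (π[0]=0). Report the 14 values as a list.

π[0] = 0
j=1 s[j]='f': π[1]=0 (border '')
j=2 s[j]='b': π[2]=0 (border '')
j=3 s[j]='f': π[3]=0 (border '')
j=4 s[j]='g': π[4]=0 (border '')
j=5 s[j]='c': π[5]=1 (border 'c')
j=6 s[j]='f': π[6]=2 (border 'cf')
j=7 s[j]='g': k: 2→0; π[7]=0 (border '')
j=8 s[j]='d': π[8]=0 (border '')
j=9 s[j]='g': π[9]=0 (border '')
j=10 s[j]='a': π[10]=0 (border '')
j=11 s[j]='c': π[11]=1 (border 'c')
j=12 s[j]='c': k: 1→0; π[12]=1 (border 'c')
j=13 s[j]='b': k: 1→0; π[13]=0 (border '')

[0, 0, 0, 0, 0, 1, 2, 0, 0, 0, 0, 1, 1, 0]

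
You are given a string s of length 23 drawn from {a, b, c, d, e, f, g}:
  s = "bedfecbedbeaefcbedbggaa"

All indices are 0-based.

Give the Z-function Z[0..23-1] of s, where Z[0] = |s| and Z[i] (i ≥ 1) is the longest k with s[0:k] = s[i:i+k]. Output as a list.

[23, 0, 0, 0, 0, 0, 3, 0, 0, 2, 0, 0, 0, 0, 0, 3, 0, 0, 1, 0, 0, 0, 0]

Z[0]=23
i=1: outside box; Z[1]=0
i=2: outside box; Z[2]=0
i=3: outside box; Z[3]=0
i=4: outside box; Z[4]=0
i=5: outside box; Z[5]=0
i=6: outside box; Z[6]=3 extend→box=[6,9)
i=7: min(r-i=2, Z[1]=0)=0; Z[7]=0
i=8: min(r-i=1, Z[2]=0)=0; Z[8]=0
i=9: outside box; Z[9]=2 extend→box=[9,11)
i=10: min(r-i=1, Z[1]=0)=0; Z[10]=0
i=11: outside box; Z[11]=0
i=12: outside box; Z[12]=0
i=13: outside box; Z[13]=0
i=14: outside box; Z[14]=0
i=15: outside box; Z[15]=3 extend→box=[15,18)
i=16: min(r-i=2, Z[1]=0)=0; Z[16]=0
i=17: min(r-i=1, Z[2]=0)=0; Z[17]=0
i=18: outside box; Z[18]=1 extend→box=[18,19)
i=19: outside box; Z[19]=0
i=20: outside box; Z[20]=0
i=21: outside box; Z[21]=0
i=22: outside box; Z[22]=0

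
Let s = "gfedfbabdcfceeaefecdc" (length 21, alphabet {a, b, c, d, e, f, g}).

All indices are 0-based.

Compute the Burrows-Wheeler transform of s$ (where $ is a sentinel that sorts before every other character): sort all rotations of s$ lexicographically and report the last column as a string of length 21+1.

cbefadefdcbeeffcadceg$

rank  rotation                last
    0  $gfedfbabdcfceeaefecdc  c
    1  abdcfceeaefecdc$gfedfb  b
    2  aefecdc$gfedfbabdcfcee  e
    3  babdcfceeaefecdc$gfedf  f
    4  bdcfceeaefecdc$gfedfba  a
    5  c$gfedfbabdcfceeaefecd  d
    6  cdc$gfedfbabdcfceeaefe  e
    7  ceeaefecdc$gfedfbabdcf  f
    8  cfceeaefecdc$gfedfbabd  d
    9  dc$gfedfbabdcfceeaefec  c
   10  dcfceeaefecdc$gfedfbab  b
   11  dfbabdcfceeaefecdc$gfe  e
   12  eaefecdc$gfedfbabdcfce  e
   13  ecdc$gfedfbabdcfceeaef  f
   14  edfbabdcfceeaefecdc$gf  f
   15  eeaefecdc$gfedfbabdcfc  c
   16  efecdc$gfedfbabdcfceea  a
   17  fbabdcfceeaefecdc$gfed  d
   18  fceeaefecdc$gfedfbabdc  c
   19  fecdc$gfedfbabdcfceeae  e
   20  fedfbabdcfceeaefecdc$g  g
   21  gfedfbabdcfceeaefecdc$  $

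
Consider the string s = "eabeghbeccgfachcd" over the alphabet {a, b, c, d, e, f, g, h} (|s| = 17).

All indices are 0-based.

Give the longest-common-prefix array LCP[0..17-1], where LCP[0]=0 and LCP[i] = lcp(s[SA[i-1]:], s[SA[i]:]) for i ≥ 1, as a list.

[0, 1, 0, 2, 0, 1, 1, 1, 0, 0, 1, 1, 0, 0, 1, 0, 1]

sorted suffixes:
  #0 SA[0]=1  'abeghbeccgfachcd'
  #1 SA[1]=12  'achcd'
  #2 SA[2]=6  'beccgfachcd'
  #3 SA[3]=2  'beghbeccgfachcd'
  #4 SA[4]=8  'ccgfachcd'
  #5 SA[5]=15  'cd'
  #6 SA[6]=9  'cgfachcd'
  #7 SA[7]=13  'chcd'
  #8 SA[8]=16  'd'
  #9 SA[9]=0  'eabeghbeccgfachcd'
  #10 SA[10]=7  'eccgfachcd'
  #11 SA[11]=3  'eghbeccgfachcd'
  #12 SA[12]=11  'fachcd'
  #13 SA[13]=10  'gfachcd'
  #14 SA[14]=4  'ghbeccgfachcd'
  #15 SA[15]=5  'hbeccgfachcd'
  #16 SA[16]=14  'hcd'

SA = [1, 12, 6, 2, 8, 15, 9, 13, 16, 0, 7, 3, 11, 10, 4, 5, 14]
i: (SA[i-1],SA[i]) lcp shared
  1: (1,12) 1 'a'
  2: (12,6) 0 ''
  3: (6,2) 2 'be'
  4: (2,8) 0 ''
  5: (8,15) 1 'c'
  6: (15,9) 1 'c'
  7: (9,13) 1 'c'
  8: (13,16) 0 ''
  9: (16,0) 0 ''
  10: (0,7) 1 'e'
  11: (7,3) 1 'e'
  12: (3,11) 0 ''
  13: (11,10) 0 ''
  14: (10,4) 1 'g'
  15: (4,5) 0 ''
  16: (5,14) 1 'h'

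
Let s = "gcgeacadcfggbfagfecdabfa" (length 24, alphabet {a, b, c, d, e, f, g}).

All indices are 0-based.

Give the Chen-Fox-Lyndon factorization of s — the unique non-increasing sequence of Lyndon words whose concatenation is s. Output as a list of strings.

["g", "cge", "acadcfggbfagfecd", "abf", "a"]

emit factor 1: 'g' (i=0, period=1)
emit factor 2: 'cge' (i=1, period=3)
emit factor 3: 'acadcfggbfagfecd' (i=4, period=16)
emit factor 4: 'abf' (i=20, period=3)
emit factor 5: 'a' (i=23, period=1)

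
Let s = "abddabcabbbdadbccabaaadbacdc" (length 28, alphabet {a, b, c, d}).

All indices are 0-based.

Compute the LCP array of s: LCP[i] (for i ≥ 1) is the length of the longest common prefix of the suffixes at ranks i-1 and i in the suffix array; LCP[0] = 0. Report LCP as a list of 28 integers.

[0, 2, 1, 2, 2, 2, 1, 1, 3, 0, 2, 1, 2, 1, 2, 1, 2, 0, 1, 3, 1, 1, 0, 2, 1, 2, 1, 1]

rank→(start, suffix):
  0 → (19, 'aaadbacdc')
  1 → (20, 'aadbacdc')
  2 → (17, 'abaaadbacdc')
  3 → (7, 'abbbdadbccabaaadbacdc')
  4 → (4, 'abcabbbdadbccabaaadbacdc')
  5 → (0, 'abddabcabbbdadbccabaaadbacdc')
  6 → (24, 'acdc')
  7 → (21, 'adbacdc')
  8 → (12, 'adbccabaaadbacdc')
  9 → (18, 'baaadbacdc')
  10 → (23, 'bacdc')
  11 → (8, 'bbbdadbccabaaadbacdc')
  12 → (9, 'bbdadbccabaaadbacdc')
  13 → (5, 'bcabbbdadbccabaaadbacdc')
  14 → (14, 'bccabaaadbacdc')
  15 → (10, 'bdadbccabaaadbacdc')
  16 → (1, 'bddabcabbbdadbccabaaadbacdc')
  17 → (27, 'c')
  18 → (16, 'cabaaadbacdc')
  19 → (6, 'cabbbdadbccabaaadbacdc')
  20 → (15, 'ccabaaadbacdc')
  21 → (25, 'cdc')
  22 → (3, 'dabcabbbdadbccabaaadbacdc')
  23 → (11, 'dadbccabaaadbacdc')
  24 → (22, 'dbacdc')
  25 → (13, 'dbccabaaadbacdc')
  26 → (26, 'dc')
  27 → (2, 'ddabcabbbdadbccabaaadbacdc')

SA = [19, 20, 17, 7, 4, 0, 24, 21, 12, 18, 23, 8, 9, 5, 14, 10, 1, 27, 16, 6, 15, 25, 3, 11, 22, 13, 26, 2]
[i] adj suffixes → lcp
  [1] 19/20 → 2 ('aa')
  [2] 20/17 → 1 ('a')
  [3] 17/7 → 2 ('ab')
  [4] 7/4 → 2 ('ab')
  [5] 4/0 → 2 ('ab')
  [6] 0/24 → 1 ('a')
  [7] 24/21 → 1 ('a')
  [8] 21/12 → 3 ('adb')
  [9] 12/18 → 0 ('')
  [10] 18/23 → 2 ('ba')
  [11] 23/8 → 1 ('b')
  [12] 8/9 → 2 ('bb')
  [13] 9/5 → 1 ('b')
  [14] 5/14 → 2 ('bc')
  [15] 14/10 → 1 ('b')
  [16] 10/1 → 2 ('bd')
  [17] 1/27 → 0 ('')
  [18] 27/16 → 1 ('c')
  [19] 16/6 → 3 ('cab')
  [20] 6/15 → 1 ('c')
  [21] 15/25 → 1 ('c')
  [22] 25/3 → 0 ('')
  [23] 3/11 → 2 ('da')
  [24] 11/22 → 1 ('d')
  [25] 22/13 → 2 ('db')
  [26] 13/26 → 1 ('d')
  [27] 26/2 → 1 ('d')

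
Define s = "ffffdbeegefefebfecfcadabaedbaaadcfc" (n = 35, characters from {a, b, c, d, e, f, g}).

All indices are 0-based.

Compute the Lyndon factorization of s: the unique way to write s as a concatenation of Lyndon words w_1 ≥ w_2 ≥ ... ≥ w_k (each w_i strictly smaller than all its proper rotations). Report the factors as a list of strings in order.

["f", "f", "f", "f", "d", "beegefefebfecfc", "ad", "abaedb", "aaadcfc"]

emit factor 1: 'f' (i=0, period=1)
emit factor 2: 'f' (i=1, period=1)
emit factor 3: 'f' (i=2, period=1)
emit factor 4: 'f' (i=3, period=1)
emit factor 5: 'd' (i=4, period=1)
emit factor 6: 'beegefefebfecfc' (i=5, period=15)
emit factor 7: 'ad' (i=20, period=2)
emit factor 8: 'abaedb' (i=22, period=6)
emit factor 9: 'aaadcfc' (i=28, period=7)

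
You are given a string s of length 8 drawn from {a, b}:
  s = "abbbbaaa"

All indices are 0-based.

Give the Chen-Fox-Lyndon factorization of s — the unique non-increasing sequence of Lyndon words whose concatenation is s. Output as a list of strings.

emit factor 1: 'abbbb' (i=0, period=5)
emit factor 2: 'a' (i=5, period=1)
emit factor 3: 'a' (i=6, period=1)
emit factor 4: 'a' (i=7, period=1)

["abbbb", "a", "a", "a"]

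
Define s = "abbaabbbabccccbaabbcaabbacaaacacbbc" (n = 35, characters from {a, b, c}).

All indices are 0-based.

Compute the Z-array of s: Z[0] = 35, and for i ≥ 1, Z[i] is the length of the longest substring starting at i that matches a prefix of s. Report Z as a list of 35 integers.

[35, 0, 0, 1, 3, 0, 0, 0, 2, 0, 0, 0, 0, 0, 0, 1, 3, 0, 0, 0, 1, 4, 0, 0, 1, 0, 1, 1, 1, 0, 1, 0, 0, 0, 0]

Z[0]=35
i=1: i≥r, start 0; Z[1]=0
i=2: i≥r, start 0; Z[2]=0
i=3: i≥r, start 0; Z[3]=1 grow→box=[3,4)
i=4: i≥r, start 0; Z[4]=3 grow→box=[4,7)
i=5: min(r-i=2, Z[1]=0)=0; Z[5]=0
i=6: min(r-i=1, Z[2]=0)=0; Z[6]=0
i=7: i≥r, start 0; Z[7]=0
i=8: i≥r, start 0; Z[8]=2 grow→box=[8,10)
i=9: min(r-i=1, Z[1]=0)=0; Z[9]=0
i=10: i≥r, start 0; Z[10]=0
i=11: i≥r, start 0; Z[11]=0
i=12: i≥r, start 0; Z[12]=0
i=13: i≥r, start 0; Z[13]=0
i=14: i≥r, start 0; Z[14]=0
i=15: i≥r, start 0; Z[15]=1 grow→box=[15,16)
i=16: i≥r, start 0; Z[16]=3 grow→box=[16,19)
i=17: min(r-i=2, Z[1]=0)=0; Z[17]=0
i=18: min(r-i=1, Z[2]=0)=0; Z[18]=0
i=19: i≥r, start 0; Z[19]=0
i=20: i≥r, start 0; Z[20]=1 grow→box=[20,21)
i=21: i≥r, start 0; Z[21]=4 grow→box=[21,25)
i=22: min(r-i=3, Z[1]=0)=0; Z[22]=0
i=23: min(r-i=2, Z[2]=0)=0; Z[23]=0
i=24: min(r-i=1, Z[3]=1)=1; Z[24]=1
i=25: i≥r, start 0; Z[25]=0
i=26: i≥r, start 0; Z[26]=1 grow→box=[26,27)
i=27: i≥r, start 0; Z[27]=1 grow→box=[27,28)
i=28: i≥r, start 0; Z[28]=1 grow→box=[28,29)
i=29: i≥r, start 0; Z[29]=0
i=30: i≥r, start 0; Z[30]=1 grow→box=[30,31)
i=31: i≥r, start 0; Z[31]=0
i=32: i≥r, start 0; Z[32]=0
i=33: i≥r, start 0; Z[33]=0
i=34: i≥r, start 0; Z[34]=0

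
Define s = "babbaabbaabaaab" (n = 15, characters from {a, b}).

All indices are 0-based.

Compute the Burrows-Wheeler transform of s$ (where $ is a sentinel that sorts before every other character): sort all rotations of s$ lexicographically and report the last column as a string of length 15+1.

bbabbaaabaabb$aa

rank  rotation          last
    0  $babbaabbaabaaab  b
    1  aaab$babbaabbaab  b
    2  aab$babbaabbaaba  a
    3  aabaaab$babbaabb  b
    4  aabbaabaaab$babb  b
    5  ab$babbaabbaabaa  a
    6  abaaab$babbaabba  a
    7  abbaabaaab$babba  a
    8  abbaabbaabaaab$b  b
    9  b$babbaabbaabaaa  a
   10  baaab$babbaabbaa  a
   11  baabaaab$babbaab  b
   12  baabbaabaaab$bab  b
   13  babbaabbaabaaab$  $
   14  bbaabaaab$babbaa  a
   15  bbaabbaabaaab$ba  a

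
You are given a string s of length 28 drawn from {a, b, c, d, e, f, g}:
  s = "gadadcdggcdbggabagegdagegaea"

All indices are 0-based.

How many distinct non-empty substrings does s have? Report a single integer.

372

sorted suffixes:
  #0 SA[0]=27  'a'
  #1 SA[1]=14  'abagegdagegaea'
  #2 SA[2]=1  'adadcdggcdbggabagegdagegaea'
  #3 SA[3]=3  'adcdggcdbggabagegdagegaea'
  #4 SA[4]=25  'aea'
  #5 SA[5]=21  'agegaea'
  #6 SA[6]=16  'agegdagegaea'
  #7 SA[7]=15  'bagegdagegaea'
  #8 SA[8]=11  'bggabagegdagegaea'
  #9 SA[9]=9  'cdbggabagegdagegaea'
  #10 SA[10]=5  'cdggcdbggabagegdagegaea'
  #11 SA[11]=2  'dadcdggcdbggabagegdagegaea'
  #12 SA[12]=20  'dagegaea'
  #13 SA[13]=10  'dbggabagegdagegaea'
  #14 SA[14]=4  'dcdggcdbggabagegdagegaea'
  #15 SA[15]=6  'dggcdbggabagegdagegaea'
  #16 SA[16]=26  'ea'
  #17 SA[17]=23  'egaea'
  #18 SA[18]=18  'egdagegaea'
  #19 SA[19]=13  'gabagegdagegaea'
  #20 SA[20]=0  'gadadcdggcdbggabagegdagegaea'
  #21 SA[21]=24  'gaea'
  #22 SA[22]=8  'gcdbggabagegdagegaea'
  #23 SA[23]=19  'gdagegaea'
  #24 SA[24]=22  'gegaea'
  #25 SA[25]=17  'gegdagegaea'
  #26 SA[26]=12  'ggabagegdagegaea'
  #27 SA[27]=7  'ggcdbggabagegdagegaea'

SA = [27, 14, 1, 3, 25, 21, 16, 15, 11, 9, 5, 2, 20, 10, 4, 6, 26, 23, 18, 13, 0, 24, 8, 19, 22, 17, 12, 7]
i: (SA[i-1],SA[i]) lcp shared
  1: (27,14) 1 'a'
  2: (14,1) 1 'a'
  3: (1,3) 2 'ad'
  4: (3,25) 1 'a'
  5: (25,21) 1 'a'
  6: (21,16) 4 'ageg'
  7: (16,15) 0 ''
  8: (15,11) 1 'b'
  9: (11,9) 0 ''
  10: (9,5) 2 'cd'
  11: (5,2) 0 ''
  12: (2,20) 2 'da'
  13: (20,10) 1 'd'
  14: (10,4) 1 'd'
  15: (4,6) 1 'd'
  16: (6,26) 0 ''
  17: (26,23) 1 'e'
  18: (23,18) 2 'eg'
  19: (18,13) 0 ''
  20: (13,0) 2 'ga'
  21: (0,24) 2 'ga'
  22: (24,8) 1 'g'
  23: (8,19) 1 'g'
  24: (19,22) 1 'g'
  25: (22,17) 3 'geg'
  26: (17,12) 1 'g'
  27: (12,7) 2 'gg'

n(n+1)/2 = 28·29/2 = 406
Σ LCP = 0 + 1 + 1 + 2 + 1 + 1 + 4 + 0 + 1 + 0 + 2 + 0 + 2 + 1 + 1 + 1 + 0 + 1 + 2 + 0 + 2 + 2 + 1 + 1 + 1 + 3 + 1 + 2 = 34
distinct = 406 − 34 = 372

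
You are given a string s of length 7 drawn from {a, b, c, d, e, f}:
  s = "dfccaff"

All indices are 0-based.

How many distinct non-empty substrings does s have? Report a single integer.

25

sorted suffixes:
  #0 SA[0]=4  'aff'
  #1 SA[1]=3  'caff'
  #2 SA[2]=2  'ccaff'
  #3 SA[3]=0  'dfccaff'
  #4 SA[4]=6  'f'
  #5 SA[5]=1  'fccaff'
  #6 SA[6]=5  'ff'

SA = [4, 3, 2, 0, 6, 1, 5]
[i] adj suffixes → lcp
  [1] 4/3 → 0 ('')
  [2] 3/2 → 1 ('c')
  [3] 2/0 → 0 ('')
  [4] 0/6 → 0 ('')
  [5] 6/1 → 1 ('f')
  [6] 1/5 → 1 ('f')

n(n+1)/2 = 7·8/2 = 28
Σ LCP = 0 + 0 + 1 + 0 + 0 + 1 + 1 = 3
distinct = 28 − 3 = 25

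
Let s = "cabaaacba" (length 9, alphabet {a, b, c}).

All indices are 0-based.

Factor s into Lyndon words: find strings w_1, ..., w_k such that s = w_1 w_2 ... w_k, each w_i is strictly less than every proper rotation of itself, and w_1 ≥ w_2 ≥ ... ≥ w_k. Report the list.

emit factor 1: 'c' (i=0, period=1)
emit factor 2: 'ab' (i=1, period=2)
emit factor 3: 'aaacb' (i=3, period=5)
emit factor 4: 'a' (i=8, period=1)

["c", "ab", "aaacb", "a"]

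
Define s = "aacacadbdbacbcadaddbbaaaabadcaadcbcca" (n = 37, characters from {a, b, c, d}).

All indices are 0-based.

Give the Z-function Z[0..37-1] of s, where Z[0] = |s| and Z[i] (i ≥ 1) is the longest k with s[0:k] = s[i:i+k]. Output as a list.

[37, 1, 0, 1, 0, 1, 0, 0, 0, 0, 1, 0, 0, 0, 1, 0, 1, 0, 0, 0, 0, 2, 2, 2, 1, 0, 1, 0, 0, 2, 1, 0, 0, 0, 0, 0, 1]

Z[0]=37
i=1: i≥r, start 0; Z[1]=1 extend→box=[1,2)
i=2: i≥r, start 0; Z[2]=0
i=3: i≥r, start 0; Z[3]=1 extend→box=[3,4)
i=4: i≥r, start 0; Z[4]=0
i=5: i≥r, start 0; Z[5]=1 extend→box=[5,6)
i=6: i≥r, start 0; Z[6]=0
i=7: i≥r, start 0; Z[7]=0
i=8: i≥r, start 0; Z[8]=0
i=9: i≥r, start 0; Z[9]=0
i=10: i≥r, start 0; Z[10]=1 extend→box=[10,11)
i=11: i≥r, start 0; Z[11]=0
i=12: i≥r, start 0; Z[12]=0
i=13: i≥r, start 0; Z[13]=0
i=14: i≥r, start 0; Z[14]=1 extend→box=[14,15)
i=15: i≥r, start 0; Z[15]=0
i=16: i≥r, start 0; Z[16]=1 extend→box=[16,17)
i=17: i≥r, start 0; Z[17]=0
i=18: i≥r, start 0; Z[18]=0
i=19: i≥r, start 0; Z[19]=0
i=20: i≥r, start 0; Z[20]=0
i=21: i≥r, start 0; Z[21]=2 extend→box=[21,23)
i=22: min(r-i=1, Z[1]=1)=1; Z[22]=2 extend→box=[22,24)
i=23: min(r-i=1, Z[1]=1)=1; Z[23]=2 extend→box=[23,25)
i=24: min(r-i=1, Z[1]=1)=1; Z[24]=1
i=25: i≥r, start 0; Z[25]=0
i=26: i≥r, start 0; Z[26]=1 extend→box=[26,27)
i=27: i≥r, start 0; Z[27]=0
i=28: i≥r, start 0; Z[28]=0
i=29: i≥r, start 0; Z[29]=2 extend→box=[29,31)
i=30: min(r-i=1, Z[1]=1)=1; Z[30]=1
i=31: i≥r, start 0; Z[31]=0
i=32: i≥r, start 0; Z[32]=0
i=33: i≥r, start 0; Z[33]=0
i=34: i≥r, start 0; Z[34]=0
i=35: i≥r, start 0; Z[35]=0
i=36: i≥r, start 0; Z[36]=1 extend→box=[36,37)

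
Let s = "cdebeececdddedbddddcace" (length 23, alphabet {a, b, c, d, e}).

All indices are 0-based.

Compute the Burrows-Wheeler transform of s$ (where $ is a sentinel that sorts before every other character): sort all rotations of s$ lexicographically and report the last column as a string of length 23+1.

ecdede$aeedddbcdcdcdcedb

rank  rotation                  last
    0  $cdebeececdddedbddddcace  e
    1  ace$cdebeececdddedbddddc  c
    2  bddddcace$cdebeececddded  d
    3  beececdddedbddddcace$cde  e
    4  cace$cdebeececdddedbdddd  d
    5  cdddedbddddcace$cdebeece  e
    6  cdebeececdddedbddddcace$  $
    7  ce$cdebeececdddedbddddca  a
    8  cecdddedbddddcace$cdebee  e
    9  dbddddcace$cdebeececddde  e
   10  dcace$cdebeececdddedbddd  d
   11  ddcace$cdebeececdddedbdd  d
   12  dddcace$cdebeececdddedbd  d
   13  ddddcace$cdebeececdddedb  b
   14  dddedbddddcace$cdebeecec  c
   15  ddedbddddcace$cdebeececd  d
   16  debeececdddedbddddcace$c  c
   17  dedbddddcace$cdebeececdd  d
   18  e$cdebeececdddedbddddcac  c
   19  ebeececdddedbddddcace$cd  d
   20  ecdddedbddddcace$cdebeec  c
   21  ececdddedbddddcace$cdebe  e
   22  edbddddcace$cdebeececddd  d
   23  eececdddedbddddcace$cdeb  b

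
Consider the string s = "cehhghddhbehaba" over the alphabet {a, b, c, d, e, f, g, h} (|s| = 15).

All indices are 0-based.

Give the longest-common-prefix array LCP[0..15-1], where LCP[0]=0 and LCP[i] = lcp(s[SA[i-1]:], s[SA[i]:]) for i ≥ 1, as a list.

[0, 1, 0, 1, 0, 0, 1, 0, 2, 0, 0, 1, 1, 1, 1]

rank→(start, suffix):
  0 → (14, 'a')
  1 → (12, 'aba')
  2 → (13, 'ba')
  3 → (9, 'behaba')
  4 → (0, 'cehhghddhbehaba')
  5 → (6, 'ddhbehaba')
  6 → (7, 'dhbehaba')
  7 → (10, 'ehaba')
  8 → (1, 'ehhghddhbehaba')
  9 → (4, 'ghddhbehaba')
  10 → (11, 'haba')
  11 → (8, 'hbehaba')
  12 → (5, 'hddhbehaba')
  13 → (3, 'hghddhbehaba')
  14 → (2, 'hhghddhbehaba')

SA = [14, 12, 13, 9, 0, 6, 7, 10, 1, 4, 11, 8, 5, 3, 2]
rank  pair      lcp
   1  s[14:],s[12:]  1  'a'
   2  s[12:],s[13:]  0  ''
   3  s[13:],s[9:]  1  'b'
   4  s[9:],s[0:]  0  ''
   5  s[0:],s[6:]  0  ''
   6  s[6:],s[7:]  1  'd'
   7  s[7:],s[10:]  0  ''
   8  s[10:],s[1:]  2  'eh'
   9  s[1:],s[4:]  0  ''
  10  s[4:],s[11:]  0  ''
  11  s[11:],s[8:]  1  'h'
  12  s[8:],s[5:]  1  'h'
  13  s[5:],s[3:]  1  'h'
  14  s[3:],s[2:]  1  'h'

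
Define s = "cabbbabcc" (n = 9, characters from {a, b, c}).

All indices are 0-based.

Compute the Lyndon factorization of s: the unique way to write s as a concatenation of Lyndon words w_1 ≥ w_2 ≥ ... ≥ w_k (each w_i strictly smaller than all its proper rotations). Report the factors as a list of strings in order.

emit factor 1: 'c' (i=0, period=1)
emit factor 2: 'abbbabcc' (i=1, period=8)

["c", "abbbabcc"]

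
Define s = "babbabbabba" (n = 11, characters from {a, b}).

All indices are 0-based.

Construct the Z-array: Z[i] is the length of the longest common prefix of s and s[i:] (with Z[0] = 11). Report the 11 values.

Z[0]=11
i=1: fresh scan; Z[1]=0
i=2: fresh scan; Z[2]=1 extend→box=[2,3)
i=3: fresh scan; Z[3]=8 extend→box=[3,11)
i=4: min(r-i=7, Z[1]=0)=0; Z[4]=0
i=5: min(r-i=6, Z[2]=1)=1; Z[5]=1
i=6: min(r-i=5, Z[3]=8)=5; Z[6]=5
i=7: min(r-i=4, Z[4]=0)=0; Z[7]=0
i=8: min(r-i=3, Z[5]=1)=1; Z[8]=1
i=9: min(r-i=2, Z[6]=5)=2; Z[9]=2
i=10: min(r-i=1, Z[7]=0)=0; Z[10]=0

[11, 0, 1, 8, 0, 1, 5, 0, 1, 2, 0]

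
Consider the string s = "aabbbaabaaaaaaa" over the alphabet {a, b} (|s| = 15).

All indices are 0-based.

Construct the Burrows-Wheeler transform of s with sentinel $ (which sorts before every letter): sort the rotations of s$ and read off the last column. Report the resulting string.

aaaaaaabb$aaabba

rank  rotation          last
    0  $aabbbaabaaaaaaa  a
    1  a$aabbbaabaaaaaa  a
    2  aa$aabbbaabaaaaa  a
    3  aaa$aabbbaabaaaa  a
    4  aaaa$aabbbaabaaa  a
    5  aaaaa$aabbbaabaa  a
    6  aaaaaa$aabbbaaba  a
    7  aaaaaaa$aabbbaab  b
    8  aabaaaaaaa$aabbb  b
    9  aabbbaabaaaaaaa$  $
   10  abaaaaaaa$aabbba  a
   11  abbbaabaaaaaaa$a  a
   12  baaaaaaa$aabbbaa  a
   13  baabaaaaaaa$aabb  b
   14  bbaabaaaaaaa$aab  b
   15  bbbaabaaaaaaa$aa  a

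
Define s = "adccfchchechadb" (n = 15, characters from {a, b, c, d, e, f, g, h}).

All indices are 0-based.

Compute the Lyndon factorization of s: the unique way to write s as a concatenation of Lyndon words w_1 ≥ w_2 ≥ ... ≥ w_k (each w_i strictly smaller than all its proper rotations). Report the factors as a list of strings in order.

["adccfchchech", "adb"]

emit factor 1: 'adccfchchech' (i=0, period=12)
emit factor 2: 'adb' (i=12, period=3)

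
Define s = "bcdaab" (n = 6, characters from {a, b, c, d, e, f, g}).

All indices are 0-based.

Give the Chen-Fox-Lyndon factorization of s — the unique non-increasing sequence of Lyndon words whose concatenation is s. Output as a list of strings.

["bcd", "aab"]

emit factor 1: 'bcd' (i=0, period=3)
emit factor 2: 'aab' (i=3, period=3)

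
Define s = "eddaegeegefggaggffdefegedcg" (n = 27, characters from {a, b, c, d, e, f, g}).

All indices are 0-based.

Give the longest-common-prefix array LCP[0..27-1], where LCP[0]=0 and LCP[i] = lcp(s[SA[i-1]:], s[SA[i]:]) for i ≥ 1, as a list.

sorted suffixes:
  #0 SA[0]=3  'aegeegefggaggffdefegedcg'
  #1 SA[1]=13  'aggffdefegedcg'
  #2 SA[2]=25  'cg'
  #3 SA[3]=2  'daegeegefggaggffdefegedcg'
  #4 SA[4]=24  'dcg'
  #5 SA[5]=1  'ddaegeegefggaggffdefegedcg'
  #6 SA[6]=18  'defegedcg'
  #7 SA[7]=23  'edcg'
  #8 SA[8]=0  'eddaegeegefggaggffdefegedcg'
  #9 SA[9]=6  'eegefggaggffdefegedcg'
  #10 SA[10]=19  'efegedcg'
  #11 SA[11]=9  'efggaggffdefegedcg'
  #12 SA[12]=21  'egedcg'
  #13 SA[13]=4  'egeegefggaggffdefegedcg'
  #14 SA[14]=7  'egefggaggffdefegedcg'
  #15 SA[15]=17  'fdefegedcg'
  #16 SA[16]=20  'fegedcg'
  #17 SA[17]=16  'ffdefegedcg'
  #18 SA[18]=10  'fggaggffdefegedcg'
  #19 SA[19]=26  'g'
  #20 SA[20]=12  'gaggffdefegedcg'
  #21 SA[21]=22  'gedcg'
  #22 SA[22]=5  'geegefggaggffdefegedcg'
  #23 SA[23]=8  'gefggaggffdefegedcg'
  #24 SA[24]=15  'gffdefegedcg'
  #25 SA[25]=11  'ggaggffdefegedcg'
  #26 SA[26]=14  'ggffdefegedcg'

SA = [3, 13, 25, 2, 24, 1, 18, 23, 0, 6, 19, 9, 21, 4, 7, 17, 20, 16, 10, 26, 12, 22, 5, 8, 15, 11, 14]
rank  pair      lcp
   1  s[3:],s[13:]  1  'a'
   2  s[13:],s[25:]  0  ''
   3  s[25:],s[2:]  0  ''
   4  s[2:],s[24:]  1  'd'
   5  s[24:],s[1:]  1  'd'
   6  s[1:],s[18:]  1  'd'
   7  s[18:],s[23:]  0  ''
   8  s[23:],s[0:]  2  'ed'
   9  s[0:],s[6:]  1  'e'
  10  s[6:],s[19:]  1  'e'
  11  s[19:],s[9:]  2  'ef'
  12  s[9:],s[21:]  1  'e'
  13  s[21:],s[4:]  3  'ege'
  14  s[4:],s[7:]  3  'ege'
  15  s[7:],s[17:]  0  ''
  16  s[17:],s[20:]  1  'f'
  17  s[20:],s[16:]  1  'f'
  18  s[16:],s[10:]  1  'f'
  19  s[10:],s[26:]  0  ''
  20  s[26:],s[12:]  1  'g'
  21  s[12:],s[22:]  1  'g'
  22  s[22:],s[5:]  2  'ge'
  23  s[5:],s[8:]  2  'ge'
  24  s[8:],s[15:]  1  'g'
  25  s[15:],s[11:]  1  'g'
  26  s[11:],s[14:]  2  'gg'

[0, 1, 0, 0, 1, 1, 1, 0, 2, 1, 1, 2, 1, 3, 3, 0, 1, 1, 1, 0, 1, 1, 2, 2, 1, 1, 2]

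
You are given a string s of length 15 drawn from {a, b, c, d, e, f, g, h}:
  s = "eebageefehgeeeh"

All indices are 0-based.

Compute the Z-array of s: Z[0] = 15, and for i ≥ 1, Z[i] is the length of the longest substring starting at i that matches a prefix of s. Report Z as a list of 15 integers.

[15, 1, 0, 0, 0, 2, 1, 0, 1, 0, 0, 2, 2, 1, 0]

Z[0]=15
i=1: i≥r, start 0; Z[1]=1 extend→box=[1,2)
i=2: i≥r, start 0; Z[2]=0
i=3: i≥r, start 0; Z[3]=0
i=4: i≥r, start 0; Z[4]=0
i=5: i≥r, start 0; Z[5]=2 extend→box=[5,7)
i=6: min(r-i=1, Z[1]=1)=1; Z[6]=1
i=7: i≥r, start 0; Z[7]=0
i=8: i≥r, start 0; Z[8]=1 extend→box=[8,9)
i=9: i≥r, start 0; Z[9]=0
i=10: i≥r, start 0; Z[10]=0
i=11: i≥r, start 0; Z[11]=2 extend→box=[11,13)
i=12: min(r-i=1, Z[1]=1)=1; Z[12]=2 extend→box=[12,14)
i=13: min(r-i=1, Z[1]=1)=1; Z[13]=1
i=14: i≥r, start 0; Z[14]=0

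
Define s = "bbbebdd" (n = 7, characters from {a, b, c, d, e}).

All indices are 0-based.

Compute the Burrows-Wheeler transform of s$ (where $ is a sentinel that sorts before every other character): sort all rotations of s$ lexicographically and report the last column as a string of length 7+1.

d$bebdbb

rank  rotation  last
    0  $bbbebdd  d
    1  bbbebdd$  $
    2  bbebdd$b  b
    3  bdd$bbbe  e
    4  bebdd$bb  b
    5  d$bbbebd  d
    6  dd$bbbeb  b
    7  ebdd$bbb  b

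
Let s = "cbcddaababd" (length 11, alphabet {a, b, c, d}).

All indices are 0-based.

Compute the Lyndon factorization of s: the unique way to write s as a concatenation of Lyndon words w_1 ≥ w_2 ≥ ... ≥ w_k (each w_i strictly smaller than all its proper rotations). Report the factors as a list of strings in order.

emit factor 1: 'c' (i=0, period=1)
emit factor 2: 'bcdd' (i=1, period=4)
emit factor 3: 'aababd' (i=5, period=6)

["c", "bcdd", "aababd"]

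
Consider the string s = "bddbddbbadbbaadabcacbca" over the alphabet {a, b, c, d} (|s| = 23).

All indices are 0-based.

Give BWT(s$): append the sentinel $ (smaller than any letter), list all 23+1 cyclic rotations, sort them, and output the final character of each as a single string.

rank  rotation                  last
    0  $bddbddbbadbbaadabcacbca  a
    1  a$bddbddbbadbbaadabcacbc  c
    2  aadabcacbca$bddbddbbadbb  b
    3  abcacbca$bddbddbbadbbaad  d
    4  acbca$bddbddbbadbbaadabc  c
    5  adabcacbca$bddbddbbadbba  a
    6  adbbaadabcacbca$bddbddbb  b
    7  baadabcacbca$bddbddbbadb  b
    8  badbbaadabcacbca$bddbddb  b
    9  bbaadabcacbca$bddbddbbad  d
   10  bbadbbaadabcacbca$bddbdd  d
   11  bca$bddbddbbadbbaadabcac  c
   12  bcacbca$bddbddbbadbbaada  a
   13  bddbbadbbaadabcacbca$bdd  d
   14  bddbddbbadbbaadabcacbca$  $
   15  ca$bddbddbbadbbaadabcacb  b
   16  cacbca$bddbddbbadbbaadab  b
   17  cbca$bddbddbbadbbaadabca  a
   18  dabcacbca$bddbddbbadbbaa  a
   19  dbbaadabcacbca$bddbddbba  a
   20  dbbadbbaadabcacbca$bddbd  d
   21  dbddbbadbbaadabcacbca$bd  d
   22  ddbbadbbaadabcacbca$bddb  b
   23  ddbddbbadbbaadabcacbca$b  b

acbdcabbbddcad$bbaaaddbb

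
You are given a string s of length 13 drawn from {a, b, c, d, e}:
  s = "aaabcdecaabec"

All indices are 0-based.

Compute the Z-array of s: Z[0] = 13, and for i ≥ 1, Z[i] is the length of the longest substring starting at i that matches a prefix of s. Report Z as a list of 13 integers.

[13, 2, 1, 0, 0, 0, 0, 0, 2, 1, 0, 0, 0]

Z[0]=13
i=1: i≥r, start 0; Z[1]=2 grow→box=[1,3)
i=2: min(r-i=1, Z[1]=2)=1; Z[2]=1
i=3: i≥r, start 0; Z[3]=0
i=4: i≥r, start 0; Z[4]=0
i=5: i≥r, start 0; Z[5]=0
i=6: i≥r, start 0; Z[6]=0
i=7: i≥r, start 0; Z[7]=0
i=8: i≥r, start 0; Z[8]=2 grow→box=[8,10)
i=9: min(r-i=1, Z[1]=2)=1; Z[9]=1
i=10: i≥r, start 0; Z[10]=0
i=11: i≥r, start 0; Z[11]=0
i=12: i≥r, start 0; Z[12]=0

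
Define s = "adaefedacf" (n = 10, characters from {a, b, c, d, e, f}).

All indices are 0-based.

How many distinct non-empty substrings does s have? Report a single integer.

49

rank→(start, suffix):
  0 → (7, 'acf')
  1 → (0, 'adaefedacf')
  2 → (2, 'aefedacf')
  3 → (8, 'cf')
  4 → (6, 'dacf')
  5 → (1, 'daefedacf')
  6 → (5, 'edacf')
  7 → (3, 'efedacf')
  8 → (9, 'f')
  9 → (4, 'fedacf')

SA = [7, 0, 2, 8, 6, 1, 5, 3, 9, 4]
[i] adj suffixes → lcp
  [1] 7/0 → 1 ('a')
  [2] 0/2 → 1 ('a')
  [3] 2/8 → 0 ('')
  [4] 8/6 → 0 ('')
  [5] 6/1 → 2 ('da')
  [6] 1/5 → 0 ('')
  [7] 5/3 → 1 ('e')
  [8] 3/9 → 0 ('')
  [9] 9/4 → 1 ('f')

n(n+1)/2 = 10·11/2 = 55
Σ LCP = 0 + 1 + 1 + 0 + 0 + 2 + 0 + 1 + 0 + 1 = 6
distinct = 55 − 6 = 49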